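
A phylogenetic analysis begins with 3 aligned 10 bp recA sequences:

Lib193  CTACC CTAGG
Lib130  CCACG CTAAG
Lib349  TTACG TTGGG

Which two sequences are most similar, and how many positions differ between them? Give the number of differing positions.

3

Pairwise Hamming distances:
  Lib193 vs Lib130: 3
  Lib193 vs Lib349: 4
  Lib130 vs Lib349: 5
The smallest is 3, between Lib193 and Lib130.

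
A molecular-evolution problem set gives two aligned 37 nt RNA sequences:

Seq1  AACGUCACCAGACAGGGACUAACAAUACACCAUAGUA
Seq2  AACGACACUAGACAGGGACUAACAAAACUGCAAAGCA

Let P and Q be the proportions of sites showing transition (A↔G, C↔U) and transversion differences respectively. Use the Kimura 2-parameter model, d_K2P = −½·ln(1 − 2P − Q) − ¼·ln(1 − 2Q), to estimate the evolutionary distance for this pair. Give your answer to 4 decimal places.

Differing sites — 5:U/A (Tv); 9:C/U (Ti); 26:U/A (Tv); 29:A/U (Tv); 30:C/G (Tv); 33:U/A (Tv); 36:U/C (Ti).
Of the 7 differences, 2 transitions and 5 transversions over 37 sites: P = 2/37 = 0.054054, Q = 5/37 = 0.135135.
d = −0.5·ln(0.756757) − 0.25·ln(0.729730) = −0.5·(-0.278713) − 0.25·(-0.315081) = 0.2181.

0.2181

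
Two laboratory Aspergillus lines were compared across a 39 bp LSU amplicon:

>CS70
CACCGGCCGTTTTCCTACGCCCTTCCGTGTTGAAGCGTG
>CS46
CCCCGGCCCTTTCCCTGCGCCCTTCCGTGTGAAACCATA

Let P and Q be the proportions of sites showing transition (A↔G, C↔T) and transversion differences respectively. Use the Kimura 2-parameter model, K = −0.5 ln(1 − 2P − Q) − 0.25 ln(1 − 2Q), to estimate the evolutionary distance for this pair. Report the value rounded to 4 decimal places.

The sequences differ at positions 2 (A/C, transversion), 9 (G/C, transversion), 13 (T/C, transition), 17 (A/G, transition), 31 (T/G, transversion), 32 (G/A, transition), 35 (G/C, transversion), 37 (G/A, transition), 39 (G/A, transition).
Of the 9 differences, 5 transitions and 4 transversions over 39 sites: P = 5/39 = 0.128205, Q = 4/39 = 0.102564.
d = −0.5·ln(0.641026) − 0.25·ln(0.794872) = −0.5·(-0.444685) − 0.25·(-0.229574) = 0.2797.

0.2797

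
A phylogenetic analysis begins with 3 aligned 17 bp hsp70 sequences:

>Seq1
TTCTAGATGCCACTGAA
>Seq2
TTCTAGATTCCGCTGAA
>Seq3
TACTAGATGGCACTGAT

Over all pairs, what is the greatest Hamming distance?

Pairwise Hamming distances:
  Seq1 vs Seq2: 2
  Seq1 vs Seq3: 3
  Seq2 vs Seq3: 5
The largest is 5, between Seq2 and Seq3.

5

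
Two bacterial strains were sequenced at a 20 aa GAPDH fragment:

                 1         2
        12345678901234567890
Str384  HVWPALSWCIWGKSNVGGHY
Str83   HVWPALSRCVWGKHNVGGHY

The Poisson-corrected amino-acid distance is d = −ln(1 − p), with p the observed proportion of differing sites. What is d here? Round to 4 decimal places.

0.1625

Mismatches occur at site 8 (W↔R), site 10 (I↔V), site 14 (S↔H).
p = 3/20 = 0.150000.
d = −ln(1 − 0.150000) = −ln(0.850000) = 0.1625.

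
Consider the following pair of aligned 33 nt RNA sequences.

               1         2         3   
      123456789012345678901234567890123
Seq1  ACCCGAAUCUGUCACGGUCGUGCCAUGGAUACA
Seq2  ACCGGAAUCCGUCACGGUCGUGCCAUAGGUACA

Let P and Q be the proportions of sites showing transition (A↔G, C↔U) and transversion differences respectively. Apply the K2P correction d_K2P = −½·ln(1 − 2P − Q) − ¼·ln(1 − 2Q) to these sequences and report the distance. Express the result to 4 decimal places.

0.1348

Mismatches occur at site 4 (C/G, transversion), site 10 (U/C, transition), site 27 (G/A, transition), site 29 (A/G, transition).
Of the 4 differences, 3 transitions and 1 transversion over 33 sites: P = 3/33 = 0.090909, Q = 1/33 = 0.030303.
d = −0.5·ln(0.787879) − 0.25·ln(0.939394) = −0.5·(-0.238411) − 0.25·(-0.062520) = 0.1348.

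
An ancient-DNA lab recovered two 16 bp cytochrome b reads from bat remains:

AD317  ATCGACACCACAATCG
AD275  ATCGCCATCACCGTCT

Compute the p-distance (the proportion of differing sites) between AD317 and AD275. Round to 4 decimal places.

0.3125

Differing sites — 5:A/C; 8:C/T; 12:A/C; 13:A/G; 16:G/T.
There are 5 differences over 16 sites, so p = 5/16 = 0.3125.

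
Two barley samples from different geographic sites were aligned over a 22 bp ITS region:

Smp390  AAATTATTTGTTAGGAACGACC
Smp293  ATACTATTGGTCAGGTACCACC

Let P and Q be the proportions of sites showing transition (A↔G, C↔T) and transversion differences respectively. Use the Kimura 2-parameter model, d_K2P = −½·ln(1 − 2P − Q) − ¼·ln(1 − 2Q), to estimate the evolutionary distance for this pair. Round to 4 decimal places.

0.3390

The sequences differ at positions 2 (A/T, transversion), 4 (T/C, transition), 9 (T/G, transversion), 12 (T/C, transition), 16 (A/T, transversion), 19 (G/C, transversion).
Of the 6 differences, 2 transitions and 4 transversions over 22 sites: P = 2/22 = 0.090909, Q = 4/22 = 0.181818.
d = −0.5·ln(0.636364) − 0.25·ln(0.636364) = −0.5·(-0.451985) − 0.25·(-0.451985) = 0.3390.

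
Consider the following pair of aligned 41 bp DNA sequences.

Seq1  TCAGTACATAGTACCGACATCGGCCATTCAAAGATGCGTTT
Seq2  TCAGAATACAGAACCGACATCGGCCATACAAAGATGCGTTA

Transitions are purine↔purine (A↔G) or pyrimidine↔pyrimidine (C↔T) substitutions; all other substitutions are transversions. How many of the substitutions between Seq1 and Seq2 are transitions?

The sequences differ at positions 5 (T/A, transversion), 7 (C/T, transition), 9 (T/C, transition), 12 (T/A, transversion), 28 (T/A, transversion), 41 (T/A, transversion).
Of the 6 differences, 2 transitions and 4 transversions, so the answer is 2.

2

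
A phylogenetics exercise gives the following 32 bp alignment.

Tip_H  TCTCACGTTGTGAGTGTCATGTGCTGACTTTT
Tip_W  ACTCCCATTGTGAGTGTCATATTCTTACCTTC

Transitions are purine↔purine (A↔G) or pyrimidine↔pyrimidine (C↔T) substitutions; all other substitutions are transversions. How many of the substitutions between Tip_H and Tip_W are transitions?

Mismatches occur at site 1 (T/A, transversion), site 5 (A/C, transversion), site 7 (G/A, transition), site 21 (G/A, transition), site 23 (G/T, transversion), site 26 (G/T, transversion), site 29 (T/C, transition), site 32 (T/C, transition).
Of the 8 differences, 4 transitions and 4 transversions, so the answer is 4.

4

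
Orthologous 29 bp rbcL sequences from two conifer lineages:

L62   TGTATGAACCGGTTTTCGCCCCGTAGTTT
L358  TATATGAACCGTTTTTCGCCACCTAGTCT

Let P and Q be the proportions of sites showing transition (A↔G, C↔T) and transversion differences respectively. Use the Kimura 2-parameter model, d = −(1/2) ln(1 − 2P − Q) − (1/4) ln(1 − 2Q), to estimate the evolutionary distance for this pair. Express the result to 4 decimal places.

Mismatches occur at site 2 (G/A, transition), site 12 (G/T, transversion), site 21 (C/A, transversion), site 23 (G/C, transversion), site 28 (T/C, transition).
Of the 5 differences, 2 transitions and 3 transversions over 29 sites: P = 2/29 = 0.068966, Q = 3/29 = 0.103448.
d = −0.5·ln(0.758620) − 0.25·ln(0.793104) = −0.5·(-0.276254) − 0.25·(-0.231801) = 0.1961.

0.1961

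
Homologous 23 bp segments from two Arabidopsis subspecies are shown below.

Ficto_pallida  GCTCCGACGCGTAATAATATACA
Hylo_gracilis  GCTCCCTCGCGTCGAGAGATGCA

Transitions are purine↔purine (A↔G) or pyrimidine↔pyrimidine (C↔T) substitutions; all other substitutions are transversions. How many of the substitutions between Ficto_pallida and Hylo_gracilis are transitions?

Differing sites — 6:G/C (Tv); 7:A/T (Tv); 13:A/C (Tv); 14:A/G (Ti); 15:T/A (Tv); 16:A/G (Ti); 18:T/G (Tv); 21:A/G (Ti).
Of the 8 differences, 3 transitions and 5 transversions, so the answer is 3.

3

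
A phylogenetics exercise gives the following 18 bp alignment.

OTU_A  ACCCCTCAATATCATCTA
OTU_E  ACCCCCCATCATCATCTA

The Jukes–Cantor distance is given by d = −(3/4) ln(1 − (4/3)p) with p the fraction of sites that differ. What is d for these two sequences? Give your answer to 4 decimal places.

The sequences differ at positions 6 (T/C), 9 (A/T), 10 (T/C).
p = 3/18 = 0.166667.
d = −0.75 · ln(1 − (4/3)·0.166667) = −0.75 · ln(0.777777) = −0.75 · (-0.251315) = 0.1885.

0.1885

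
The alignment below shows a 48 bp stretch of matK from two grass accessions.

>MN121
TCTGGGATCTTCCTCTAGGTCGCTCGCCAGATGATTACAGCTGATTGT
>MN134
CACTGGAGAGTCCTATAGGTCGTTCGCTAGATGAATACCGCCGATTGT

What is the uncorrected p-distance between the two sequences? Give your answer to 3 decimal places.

The sequences differ at positions 1 (T/C), 2 (C/A), 3 (T/C), 4 (G/T), 8 (T/G), 9 (C/A), 10 (T/G), 15 (C/A), 23 (C/T), 28 (C/T), 35 (T/A), 39 (A/C), 42 (T/C).
There are 13 differences over 48 sites, so p = 13/48 = 0.271.

0.271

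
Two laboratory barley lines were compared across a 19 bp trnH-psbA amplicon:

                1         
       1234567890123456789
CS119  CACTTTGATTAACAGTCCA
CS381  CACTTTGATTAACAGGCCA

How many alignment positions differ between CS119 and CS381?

1

A single mismatch occurs at site 16 (T→G).
That gives 1 mismatch out of 19 aligned sites, so the Hamming distance is 1.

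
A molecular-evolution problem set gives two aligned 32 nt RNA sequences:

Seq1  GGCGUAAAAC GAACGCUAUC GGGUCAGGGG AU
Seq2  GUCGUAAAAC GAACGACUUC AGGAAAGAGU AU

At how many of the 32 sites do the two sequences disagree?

9

Differing sites — 2:G/U; 16:C/A; 17:U/C; 18:A/U; 21:G/A; 24:U/A; 25:C/A; 28:G/A; 30:G/U.
That gives 9 mismatches out of 32 aligned sites, so the Hamming distance is 9.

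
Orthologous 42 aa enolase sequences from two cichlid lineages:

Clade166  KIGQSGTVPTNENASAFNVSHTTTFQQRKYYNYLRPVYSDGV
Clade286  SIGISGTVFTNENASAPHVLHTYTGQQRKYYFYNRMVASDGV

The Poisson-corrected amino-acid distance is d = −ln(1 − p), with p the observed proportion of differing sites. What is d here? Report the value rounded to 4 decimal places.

0.3365

The sequences differ at positions 1 (K/S), 4 (Q/I), 9 (P/F), 17 (F/P), 18 (N/H), 20 (S/L), 23 (T/Y), 25 (F/G), 32 (N/F), 34 (L/N), 36 (P/M), 38 (Y/A).
p = 12/42 = 0.285714.
d = −ln(1 − 0.285714) = −ln(0.714286) = 0.3365.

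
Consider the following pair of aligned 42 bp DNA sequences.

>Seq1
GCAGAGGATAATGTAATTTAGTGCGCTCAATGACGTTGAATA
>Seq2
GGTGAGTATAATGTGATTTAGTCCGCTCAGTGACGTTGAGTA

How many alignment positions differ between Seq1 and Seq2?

7

The sequences differ at positions 2 (C/G), 3 (A/T), 7 (G/T), 15 (A/G), 23 (G/C), 30 (A/G), 40 (A/G).
That gives 7 mismatches out of 42 aligned sites, so the Hamming distance is 7.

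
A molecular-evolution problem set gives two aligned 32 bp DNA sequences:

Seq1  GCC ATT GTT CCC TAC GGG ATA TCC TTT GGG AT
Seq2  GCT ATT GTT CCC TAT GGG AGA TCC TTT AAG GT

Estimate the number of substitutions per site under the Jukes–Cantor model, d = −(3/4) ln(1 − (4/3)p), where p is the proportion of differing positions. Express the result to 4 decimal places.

Differing sites — 3:C/T; 15:C/T; 20:T/G; 28:G/A; 29:G/A; 31:A/G.
p = 6/32 = 0.187500.
d = −0.75 · ln(1 − (4/3)·0.187500) = −0.75 · ln(0.750000) = −0.75 · (-0.287682) = 0.2158.

0.2158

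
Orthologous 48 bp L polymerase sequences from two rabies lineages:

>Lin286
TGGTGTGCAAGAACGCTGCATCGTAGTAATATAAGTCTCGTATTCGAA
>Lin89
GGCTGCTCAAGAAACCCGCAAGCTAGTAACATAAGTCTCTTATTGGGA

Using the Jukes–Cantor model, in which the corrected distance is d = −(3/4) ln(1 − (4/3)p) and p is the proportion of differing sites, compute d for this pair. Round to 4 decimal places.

0.3694

Differing sites — 1:T/G; 3:G/C; 6:T/C; 7:G/T; 14:C/A; 15:G/C; 17:T/C; 21:T/A; 22:C/G; 23:G/C; 30:T/C; 40:G/T; 45:C/G; 47:A/G.
p = 14/48 = 0.291667.
d = −0.75 · ln(1 − (4/3)·0.291667) = −0.75 · ln(0.611111) = −0.75 · (-0.492477) = 0.3694.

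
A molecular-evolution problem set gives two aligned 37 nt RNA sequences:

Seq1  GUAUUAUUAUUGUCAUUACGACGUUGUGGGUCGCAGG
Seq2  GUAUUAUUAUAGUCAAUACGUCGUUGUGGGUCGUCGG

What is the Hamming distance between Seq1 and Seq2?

5

Mismatches occur at site 11 (U→A), site 16 (U→A), site 21 (A→U), site 34 (C→U), site 35 (A→C).
That gives 5 mismatches out of 37 aligned sites, so the Hamming distance is 5.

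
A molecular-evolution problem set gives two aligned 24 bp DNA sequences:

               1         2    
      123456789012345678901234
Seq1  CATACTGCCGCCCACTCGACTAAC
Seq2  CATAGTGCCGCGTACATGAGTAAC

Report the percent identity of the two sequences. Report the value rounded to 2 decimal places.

Differing sites — 5:C/G; 12:C/G; 13:C/T; 16:T/A; 17:C/T; 20:C/G.
18 of the 24 sites match, so the percent identity is 18/24 × 100 = 75.00%.

75.00%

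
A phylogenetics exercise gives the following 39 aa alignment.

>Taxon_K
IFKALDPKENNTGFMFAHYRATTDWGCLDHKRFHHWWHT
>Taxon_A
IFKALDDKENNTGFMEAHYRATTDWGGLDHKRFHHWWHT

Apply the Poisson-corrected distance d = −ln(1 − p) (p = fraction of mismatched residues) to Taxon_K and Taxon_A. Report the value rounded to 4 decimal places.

0.0800

Differing sites — 7:P/D; 16:F/E; 27:C/G.
p = 3/39 = 0.076923.
d = −ln(1 − 0.076923) = −ln(0.923077) = 0.0800.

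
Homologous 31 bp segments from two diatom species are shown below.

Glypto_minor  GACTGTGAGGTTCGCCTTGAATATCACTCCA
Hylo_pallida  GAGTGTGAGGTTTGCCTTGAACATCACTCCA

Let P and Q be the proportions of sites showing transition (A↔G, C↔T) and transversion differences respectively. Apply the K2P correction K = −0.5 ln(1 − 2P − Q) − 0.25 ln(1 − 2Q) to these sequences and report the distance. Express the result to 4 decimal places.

0.1046

Mismatches occur at site 3 (C↔G, transversion), site 13 (C↔T, transition), site 22 (T↔C, transition).
Of the 3 differences, 2 transitions and 1 transversion over 31 sites: P = 2/31 = 0.064516, Q = 1/31 = 0.032258.
d = −0.5·ln(0.838710) − 0.25·ln(0.935484) = −0.5·(-0.175890) − 0.25·(-0.066691) = 0.1046.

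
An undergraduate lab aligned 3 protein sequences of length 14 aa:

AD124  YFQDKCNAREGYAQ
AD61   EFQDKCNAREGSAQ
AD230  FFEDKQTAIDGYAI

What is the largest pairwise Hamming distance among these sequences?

8

Pairwise Hamming distances:
  AD124 vs AD61: 2
  AD124 vs AD230: 7
  AD61 vs AD230: 8
The largest is 8, between AD61 and AD230.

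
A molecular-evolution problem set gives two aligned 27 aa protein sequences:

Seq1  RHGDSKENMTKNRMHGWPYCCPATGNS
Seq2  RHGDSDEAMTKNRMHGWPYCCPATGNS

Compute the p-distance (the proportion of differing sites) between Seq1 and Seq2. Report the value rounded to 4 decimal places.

Differing sites — 6:K/D; 8:N/A.
There are 2 differences over 27 sites, so p = 2/27 = 0.0741.

0.0741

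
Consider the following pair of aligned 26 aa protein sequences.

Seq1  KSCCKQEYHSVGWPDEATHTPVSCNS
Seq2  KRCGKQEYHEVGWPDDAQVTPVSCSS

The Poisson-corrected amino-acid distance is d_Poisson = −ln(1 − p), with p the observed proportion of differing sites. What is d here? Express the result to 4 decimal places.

Mismatches occur at site 2 (S/R), site 4 (C/G), site 10 (S/E), site 16 (E/D), site 18 (T/Q), site 19 (H/V), site 25 (N/S).
p = 7/26 = 0.269231.
d = −ln(1 − 0.269231) = −ln(0.730769) = 0.3137.

0.3137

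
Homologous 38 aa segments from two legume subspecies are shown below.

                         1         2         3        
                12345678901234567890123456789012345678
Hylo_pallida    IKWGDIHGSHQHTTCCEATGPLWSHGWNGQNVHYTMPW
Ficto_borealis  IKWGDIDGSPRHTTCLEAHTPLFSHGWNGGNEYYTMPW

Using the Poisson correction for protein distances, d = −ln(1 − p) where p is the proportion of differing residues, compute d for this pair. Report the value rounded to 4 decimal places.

Mismatches occur at site 7 (H↔D), site 10 (H↔P), site 11 (Q↔R), site 16 (C↔L), site 19 (T↔H), site 20 (G↔T), site 23 (W↔F), site 30 (Q↔G), site 32 (V↔E), site 33 (H↔Y).
p = 10/38 = 0.263158.
d = −ln(1 − 0.263158) = −ln(0.736842) = 0.3054.

0.3054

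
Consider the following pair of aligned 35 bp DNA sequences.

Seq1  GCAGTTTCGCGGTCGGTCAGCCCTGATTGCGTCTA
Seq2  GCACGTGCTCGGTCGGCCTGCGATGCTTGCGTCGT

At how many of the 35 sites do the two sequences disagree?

Mismatches occur at site 4 (G→C), site 5 (T→G), site 7 (T→G), site 9 (G→T), site 17 (T→C), site 19 (A→T), site 22 (C→G), site 23 (C→A), site 26 (A→C), site 34 (T→G), site 35 (A→T).
That gives 11 mismatches out of 35 aligned sites, so the Hamming distance is 11.

11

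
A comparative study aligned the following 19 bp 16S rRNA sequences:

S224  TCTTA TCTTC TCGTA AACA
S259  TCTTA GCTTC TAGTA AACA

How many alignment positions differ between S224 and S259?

2

The sequences differ at positions 6 (T/G), 12 (C/A).
That gives 2 mismatches out of 19 aligned sites, so the Hamming distance is 2.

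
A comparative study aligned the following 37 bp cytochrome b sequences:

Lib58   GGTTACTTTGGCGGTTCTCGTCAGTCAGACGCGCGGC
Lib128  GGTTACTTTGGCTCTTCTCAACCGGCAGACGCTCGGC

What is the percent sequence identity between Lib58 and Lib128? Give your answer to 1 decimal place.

81.1%

Mismatches occur at site 13 (G→T), site 14 (G→C), site 20 (G→A), site 21 (T→A), site 23 (A→C), site 25 (T→G), site 33 (G→T).
30 of the 37 sites match, so the percent identity is 30/37 × 100 = 81.1%.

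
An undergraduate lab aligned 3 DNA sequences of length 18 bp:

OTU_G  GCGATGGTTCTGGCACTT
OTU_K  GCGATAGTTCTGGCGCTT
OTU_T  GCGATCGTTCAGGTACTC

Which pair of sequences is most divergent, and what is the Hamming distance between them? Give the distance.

5

Pairwise Hamming distances:
  OTU_G vs OTU_K: 2
  OTU_G vs OTU_T: 4
  OTU_K vs OTU_T: 5
The largest is 5, between OTU_K and OTU_T.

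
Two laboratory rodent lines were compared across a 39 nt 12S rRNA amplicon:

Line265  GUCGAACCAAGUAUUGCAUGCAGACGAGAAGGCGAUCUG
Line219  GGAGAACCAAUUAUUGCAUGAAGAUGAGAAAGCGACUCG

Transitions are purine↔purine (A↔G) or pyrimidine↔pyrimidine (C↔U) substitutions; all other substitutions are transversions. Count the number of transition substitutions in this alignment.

Differing sites — 2:U/G (Tv); 3:C/A (Tv); 11:G/U (Tv); 21:C/A (Tv); 25:C/U (Ti); 31:G/A (Ti); 36:U/C (Ti); 37:C/U (Ti); 38:U/C (Ti).
Of the 9 differences, 5 transitions and 4 transversions, so the answer is 5.

5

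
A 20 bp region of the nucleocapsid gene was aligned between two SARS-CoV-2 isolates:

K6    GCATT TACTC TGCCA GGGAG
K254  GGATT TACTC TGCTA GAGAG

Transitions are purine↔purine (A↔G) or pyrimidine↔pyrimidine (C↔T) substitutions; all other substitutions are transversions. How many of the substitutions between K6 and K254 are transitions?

Differing sites — 2:C/G (Tv); 14:C/T (Ti); 17:G/A (Ti).
Of the 3 differences, 2 transitions and 1 transversion, so the answer is 2.

2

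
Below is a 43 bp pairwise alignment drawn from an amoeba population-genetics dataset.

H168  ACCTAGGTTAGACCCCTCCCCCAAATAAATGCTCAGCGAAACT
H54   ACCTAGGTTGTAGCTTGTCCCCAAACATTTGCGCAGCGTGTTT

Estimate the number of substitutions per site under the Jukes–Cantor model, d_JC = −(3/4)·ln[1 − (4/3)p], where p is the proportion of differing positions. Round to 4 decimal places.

0.4693

Mismatches occur at site 10 (A↔G), site 11 (G↔T), site 13 (C↔G), site 15 (C↔T), site 16 (C↔T), site 17 (T↔G), site 18 (C↔T), site 26 (T↔C), site 28 (A↔T), site 29 (A↔T), site 33 (T↔G), site 39 (A↔T), site 40 (A↔G), site 41 (A↔T), site 42 (C↔T).
p = 15/43 = 0.348837.
d = −0.75 · ln(1 − (4/3)·0.348837) = −0.75 · ln(0.534884) = −0.75 · (-0.625705) = 0.4693.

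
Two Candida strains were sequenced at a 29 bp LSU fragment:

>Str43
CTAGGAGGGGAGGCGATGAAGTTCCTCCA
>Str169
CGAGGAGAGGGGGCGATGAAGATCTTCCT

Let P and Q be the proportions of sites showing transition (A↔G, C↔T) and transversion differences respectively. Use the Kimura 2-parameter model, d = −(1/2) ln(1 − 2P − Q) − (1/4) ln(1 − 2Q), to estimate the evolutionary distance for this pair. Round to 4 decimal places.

Differing sites — 2:T/G (Tv); 8:G/A (Ti); 11:A/G (Ti); 22:T/A (Tv); 25:C/T (Ti); 29:A/T (Tv).
Of the 6 differences, 3 transitions and 3 transversions over 29 sites: P = 3/29 = 0.103448, Q = 3/29 = 0.103448.
d = −0.5·ln(0.689656) − 0.25·ln(0.793104) = −0.5·(-0.371562) − 0.25·(-0.231801) = 0.2437.

0.2437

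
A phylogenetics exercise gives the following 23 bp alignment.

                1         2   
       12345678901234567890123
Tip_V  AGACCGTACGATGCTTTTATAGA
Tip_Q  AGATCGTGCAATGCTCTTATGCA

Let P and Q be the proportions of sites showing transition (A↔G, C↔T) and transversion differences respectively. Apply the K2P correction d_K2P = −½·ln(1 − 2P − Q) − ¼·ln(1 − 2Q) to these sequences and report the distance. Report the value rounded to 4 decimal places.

0.3480

The sequences differ at positions 4 (C/T, transition), 8 (A/G, transition), 10 (G/A, transition), 16 (T/C, transition), 21 (A/G, transition), 22 (G/C, transversion).
Of the 6 differences, 5 transitions and 1 transversion over 23 sites: P = 5/23 = 0.217391, Q = 1/23 = 0.043478.
d = −0.5·ln(0.521740) − 0.25·ln(0.913044) = −0.5·(-0.650586) − 0.25·(-0.090971) = 0.3480.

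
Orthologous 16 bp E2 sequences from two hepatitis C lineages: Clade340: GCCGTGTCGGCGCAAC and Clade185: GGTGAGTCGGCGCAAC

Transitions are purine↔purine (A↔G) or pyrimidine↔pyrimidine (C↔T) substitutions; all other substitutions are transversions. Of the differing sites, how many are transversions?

2

The sequences differ at positions 2 (C/G, transversion), 3 (C/T, transition), 5 (T/A, transversion).
Of the 3 differences, 1 transition and 2 transversions, so the answer is 2.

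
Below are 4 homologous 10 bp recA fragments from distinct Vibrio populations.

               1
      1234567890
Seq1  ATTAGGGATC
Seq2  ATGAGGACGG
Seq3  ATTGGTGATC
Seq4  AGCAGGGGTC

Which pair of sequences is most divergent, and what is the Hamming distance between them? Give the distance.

7

Pairwise Hamming distances:
  Seq1 vs Seq2: 5
  Seq1 vs Seq3: 2
  Seq1 vs Seq4: 3
  Seq2 vs Seq3: 7
  Seq2 vs Seq4: 6
  Seq3 vs Seq4: 5
The largest is 7, between Seq2 and Seq3.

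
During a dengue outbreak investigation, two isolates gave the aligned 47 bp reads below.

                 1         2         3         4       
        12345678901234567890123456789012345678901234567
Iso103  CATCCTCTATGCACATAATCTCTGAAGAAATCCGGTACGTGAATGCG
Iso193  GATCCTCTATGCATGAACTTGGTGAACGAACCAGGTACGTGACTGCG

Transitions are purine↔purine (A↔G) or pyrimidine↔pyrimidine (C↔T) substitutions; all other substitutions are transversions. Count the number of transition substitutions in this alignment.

5

Differing sites — 1:C/G (Tv); 14:C/T (Ti); 15:A/G (Ti); 16:T/A (Tv); 18:A/C (Tv); 20:C/T (Ti); 21:T/G (Tv); 22:C/G (Tv); 27:G/C (Tv); 28:A/G (Ti); 31:T/C (Ti); 33:C/A (Tv); 43:A/C (Tv).
Of the 13 differences, 5 transitions and 8 transversions, so the answer is 5.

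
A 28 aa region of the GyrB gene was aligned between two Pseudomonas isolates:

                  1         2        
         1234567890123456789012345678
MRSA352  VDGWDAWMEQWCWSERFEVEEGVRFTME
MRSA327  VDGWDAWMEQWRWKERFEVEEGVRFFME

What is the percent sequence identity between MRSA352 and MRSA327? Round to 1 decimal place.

89.3%

The sequences differ at positions 12 (C/R), 14 (S/K), 26 (T/F).
25 of the 28 sites match, so the percent identity is 25/28 × 100 = 89.3%.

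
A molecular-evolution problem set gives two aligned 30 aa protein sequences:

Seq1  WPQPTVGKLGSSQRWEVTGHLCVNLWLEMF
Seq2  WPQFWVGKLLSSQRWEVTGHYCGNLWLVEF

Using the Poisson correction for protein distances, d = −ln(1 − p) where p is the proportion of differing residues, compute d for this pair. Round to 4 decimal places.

Differing sites — 4:P/F; 5:T/W; 10:G/L; 21:L/Y; 23:V/G; 28:E/V; 29:M/E.
p = 7/30 = 0.233333.
d = −ln(1 − 0.233333) = −ln(0.766667) = 0.2657.

0.2657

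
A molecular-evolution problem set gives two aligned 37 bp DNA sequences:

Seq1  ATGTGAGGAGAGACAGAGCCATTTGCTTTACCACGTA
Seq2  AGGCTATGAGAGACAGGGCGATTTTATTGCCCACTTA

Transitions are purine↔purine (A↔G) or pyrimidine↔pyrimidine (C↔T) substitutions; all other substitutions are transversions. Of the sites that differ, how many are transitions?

2

The sequences differ at positions 2 (T/G, transversion), 4 (T/C, transition), 5 (G/T, transversion), 7 (G/T, transversion), 17 (A/G, transition), 20 (C/G, transversion), 25 (G/T, transversion), 26 (C/A, transversion), 29 (T/G, transversion), 30 (A/C, transversion), 35 (G/T, transversion).
Of the 11 differences, 2 transitions and 9 transversions, so the answer is 2.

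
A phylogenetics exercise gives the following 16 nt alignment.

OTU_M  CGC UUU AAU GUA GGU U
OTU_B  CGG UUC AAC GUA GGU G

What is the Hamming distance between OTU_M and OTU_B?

Differing sites — 3:C/G; 6:U/C; 9:U/C; 16:U/G.
That gives 4 mismatches out of 16 aligned sites, so the Hamming distance is 4.

4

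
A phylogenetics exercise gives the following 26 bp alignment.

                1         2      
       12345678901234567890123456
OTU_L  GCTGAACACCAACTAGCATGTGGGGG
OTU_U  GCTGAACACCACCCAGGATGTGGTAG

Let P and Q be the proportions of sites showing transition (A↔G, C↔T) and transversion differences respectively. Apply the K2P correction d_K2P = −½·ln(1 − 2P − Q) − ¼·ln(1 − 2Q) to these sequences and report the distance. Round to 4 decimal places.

0.2224

Mismatches occur at site 12 (A/C, transversion), site 14 (T/C, transition), site 17 (C/G, transversion), site 24 (G/T, transversion), site 25 (G/A, transition).
Of the 5 differences, 2 transitions and 3 transversions over 26 sites: P = 2/26 = 0.076923, Q = 3/26 = 0.115385.
d = −0.5·ln(0.730769) − 0.25·ln(0.769230) = −0.5·(-0.313658) − 0.25·(-0.262365) = 0.2224.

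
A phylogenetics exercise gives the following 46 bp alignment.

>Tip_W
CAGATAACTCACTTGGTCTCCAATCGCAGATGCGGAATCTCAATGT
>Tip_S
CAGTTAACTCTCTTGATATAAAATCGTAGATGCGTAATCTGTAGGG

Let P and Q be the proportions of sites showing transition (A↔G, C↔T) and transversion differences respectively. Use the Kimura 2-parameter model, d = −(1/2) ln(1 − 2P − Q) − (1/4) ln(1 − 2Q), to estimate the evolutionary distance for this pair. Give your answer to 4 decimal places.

0.3241

The sequences differ at positions 4 (A/T, transversion), 11 (A/T, transversion), 16 (G/A, transition), 18 (C/A, transversion), 20 (C/A, transversion), 21 (C/A, transversion), 27 (C/T, transition), 35 (G/T, transversion), 41 (C/G, transversion), 42 (A/T, transversion), 44 (T/G, transversion), 46 (T/G, transversion).
Of the 12 differences, 2 transitions and 10 transversions over 46 sites: P = 2/46 = 0.043478, Q = 10/46 = 0.217391.
d = −0.5·ln(0.695653) − 0.25·ln(0.565218) = −0.5·(-0.362904) − 0.25·(-0.570544) = 0.3241.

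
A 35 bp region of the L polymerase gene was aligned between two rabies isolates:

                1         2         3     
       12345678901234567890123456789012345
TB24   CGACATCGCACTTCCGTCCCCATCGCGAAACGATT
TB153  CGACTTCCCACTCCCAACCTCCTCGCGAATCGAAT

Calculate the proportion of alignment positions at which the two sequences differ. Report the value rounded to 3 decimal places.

0.257

The sequences differ at positions 5 (A/T), 8 (G/C), 13 (T/C), 16 (G/A), 17 (T/A), 20 (C/T), 22 (A/C), 30 (A/T), 34 (T/A).
There are 9 differences over 35 sites, so p = 9/35 = 0.257.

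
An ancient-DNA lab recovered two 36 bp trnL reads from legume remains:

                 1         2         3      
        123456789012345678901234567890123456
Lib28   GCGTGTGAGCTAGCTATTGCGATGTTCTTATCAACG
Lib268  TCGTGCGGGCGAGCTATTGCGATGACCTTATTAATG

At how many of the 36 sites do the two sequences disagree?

Differing sites — 1:G/T; 6:T/C; 8:A/G; 11:T/G; 25:T/A; 26:T/C; 32:C/T; 35:C/T.
That gives 8 mismatches out of 36 aligned sites, so the Hamming distance is 8.

8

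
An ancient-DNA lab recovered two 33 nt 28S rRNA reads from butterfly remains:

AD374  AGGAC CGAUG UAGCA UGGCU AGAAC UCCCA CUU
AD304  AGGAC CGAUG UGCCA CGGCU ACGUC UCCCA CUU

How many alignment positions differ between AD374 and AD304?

Differing sites — 12:A/G; 13:G/C; 16:U/C; 22:G/C; 23:A/G; 24:A/U.
That gives 6 mismatches out of 33 aligned sites, so the Hamming distance is 6.

6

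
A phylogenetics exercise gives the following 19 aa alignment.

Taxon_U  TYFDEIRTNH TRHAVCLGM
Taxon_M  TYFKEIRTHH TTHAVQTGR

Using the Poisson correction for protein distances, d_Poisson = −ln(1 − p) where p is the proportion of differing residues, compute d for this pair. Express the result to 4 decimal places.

The sequences differ at positions 4 (D/K), 9 (N/H), 12 (R/T), 16 (C/Q), 17 (L/T), 19 (M/R).
p = 6/19 = 0.315789.
d = −ln(1 − 0.315789) = −ln(0.684211) = 0.3795.

0.3795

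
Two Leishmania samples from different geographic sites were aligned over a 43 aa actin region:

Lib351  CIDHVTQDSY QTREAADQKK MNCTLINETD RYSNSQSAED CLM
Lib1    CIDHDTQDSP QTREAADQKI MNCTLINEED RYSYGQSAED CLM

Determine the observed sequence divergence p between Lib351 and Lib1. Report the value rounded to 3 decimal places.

Differing sites — 5:V/D; 10:Y/P; 20:K/I; 29:T/E; 34:N/Y; 35:S/G.
There are 6 differences over 43 sites, so p = 6/43 = 0.140.

0.140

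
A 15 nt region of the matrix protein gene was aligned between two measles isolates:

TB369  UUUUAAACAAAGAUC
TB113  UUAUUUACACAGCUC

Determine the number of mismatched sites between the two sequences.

Mismatches occur at site 3 (U→A), site 5 (A→U), site 6 (A→U), site 10 (A→C), site 13 (A→C).
That gives 5 mismatches out of 15 aligned sites, so the Hamming distance is 5.

5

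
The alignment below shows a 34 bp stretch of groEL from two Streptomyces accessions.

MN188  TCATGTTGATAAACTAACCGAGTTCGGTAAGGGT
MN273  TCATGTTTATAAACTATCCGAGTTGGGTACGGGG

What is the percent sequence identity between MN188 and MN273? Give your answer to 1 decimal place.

Differing sites — 8:G/T; 17:A/T; 25:C/G; 30:A/C; 34:T/G.
29 of the 34 sites match, so the percent identity is 29/34 × 100 = 85.3%.

85.3%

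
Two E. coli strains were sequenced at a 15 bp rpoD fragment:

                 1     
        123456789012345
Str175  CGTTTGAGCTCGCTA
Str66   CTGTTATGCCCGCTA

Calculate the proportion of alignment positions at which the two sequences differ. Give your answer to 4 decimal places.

0.3333

Differing sites — 2:G/T; 3:T/G; 6:G/A; 7:A/T; 10:T/C.
There are 5 differences over 15 sites, so p = 5/15 = 0.3333.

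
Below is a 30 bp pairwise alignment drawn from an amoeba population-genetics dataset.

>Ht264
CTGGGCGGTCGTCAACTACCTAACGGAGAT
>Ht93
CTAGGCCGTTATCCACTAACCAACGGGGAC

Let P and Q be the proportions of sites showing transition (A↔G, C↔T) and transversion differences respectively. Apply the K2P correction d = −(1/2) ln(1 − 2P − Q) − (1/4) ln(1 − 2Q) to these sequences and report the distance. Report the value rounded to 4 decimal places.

0.4024

Mismatches occur at site 3 (G/A, transition), site 7 (G/C, transversion), site 10 (C/T, transition), site 11 (G/A, transition), site 14 (A/C, transversion), site 19 (C/A, transversion), site 21 (T/C, transition), site 27 (A/G, transition), site 30 (T/C, transition).
Of the 9 differences, 6 transitions and 3 transversions over 30 sites: P = 6/30 = 0.200000, Q = 3/30 = 0.100000.
d = −0.5·ln(0.500000) − 0.25·ln(0.800000) = −0.5·(-0.693147) − 0.25·(-0.223144) = 0.4024.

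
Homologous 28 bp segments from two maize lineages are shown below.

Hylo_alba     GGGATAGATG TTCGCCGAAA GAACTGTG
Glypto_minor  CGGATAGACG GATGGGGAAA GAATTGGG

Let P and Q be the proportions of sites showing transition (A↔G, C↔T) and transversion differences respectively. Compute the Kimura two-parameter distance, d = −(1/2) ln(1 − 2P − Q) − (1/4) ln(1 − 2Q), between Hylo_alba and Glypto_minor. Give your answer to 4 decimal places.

0.4197

Mismatches occur at site 1 (G/C, transversion), site 9 (T/C, transition), site 11 (T/G, transversion), site 12 (T/A, transversion), site 13 (C/T, transition), site 15 (C/G, transversion), site 16 (C/G, transversion), site 24 (C/T, transition), site 27 (T/G, transversion).
Of the 9 differences, 3 transitions and 6 transversions over 28 sites: P = 3/28 = 0.107143, Q = 6/28 = 0.214286.
d = −0.5·ln(0.571428) − 0.25·ln(0.571428) = −0.5·(-0.559617) − 0.25·(-0.559617) = 0.4197.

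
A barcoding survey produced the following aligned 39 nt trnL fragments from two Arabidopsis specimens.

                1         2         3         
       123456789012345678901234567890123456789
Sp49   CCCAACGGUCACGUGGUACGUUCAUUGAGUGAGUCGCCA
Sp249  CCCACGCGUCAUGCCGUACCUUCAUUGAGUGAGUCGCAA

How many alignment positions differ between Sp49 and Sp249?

8

Mismatches occur at site 5 (A/C), site 6 (C/G), site 7 (G/C), site 12 (C/U), site 14 (U/C), site 15 (G/C), site 20 (G/C), site 38 (C/A).
That gives 8 mismatches out of 39 aligned sites, so the Hamming distance is 8.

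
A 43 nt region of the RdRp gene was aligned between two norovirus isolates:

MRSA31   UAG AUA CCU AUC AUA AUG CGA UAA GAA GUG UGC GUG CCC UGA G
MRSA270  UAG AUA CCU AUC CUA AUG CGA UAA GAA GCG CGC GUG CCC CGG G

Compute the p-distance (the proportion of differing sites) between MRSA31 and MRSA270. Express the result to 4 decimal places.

0.1163

Mismatches occur at site 13 (A/C), site 29 (U/C), site 31 (U/C), site 40 (U/C), site 42 (A/G).
There are 5 differences over 43 sites, so p = 5/43 = 0.1163.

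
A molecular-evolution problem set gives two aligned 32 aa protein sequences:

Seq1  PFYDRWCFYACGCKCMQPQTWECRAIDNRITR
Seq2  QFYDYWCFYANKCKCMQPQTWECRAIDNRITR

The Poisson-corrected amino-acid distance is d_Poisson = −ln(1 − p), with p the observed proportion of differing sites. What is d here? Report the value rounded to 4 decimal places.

0.1335

The sequences differ at positions 1 (P/Q), 5 (R/Y), 11 (C/N), 12 (G/K).
p = 4/32 = 0.125000.
d = −ln(1 − 0.125000) = −ln(0.875000) = 0.1335.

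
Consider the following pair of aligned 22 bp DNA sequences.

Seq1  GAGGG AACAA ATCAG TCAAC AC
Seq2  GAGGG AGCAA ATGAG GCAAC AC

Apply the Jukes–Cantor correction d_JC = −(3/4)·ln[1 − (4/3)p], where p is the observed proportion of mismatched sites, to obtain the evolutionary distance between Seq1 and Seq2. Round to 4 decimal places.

0.1505

The sequences differ at positions 7 (A/G), 13 (C/G), 16 (T/G).
p = 3/22 = 0.136364.
d = −0.75 · ln(1 − (4/3)·0.136364) = −0.75 · ln(0.818181) = −0.75 · (-0.200672) = 0.1505.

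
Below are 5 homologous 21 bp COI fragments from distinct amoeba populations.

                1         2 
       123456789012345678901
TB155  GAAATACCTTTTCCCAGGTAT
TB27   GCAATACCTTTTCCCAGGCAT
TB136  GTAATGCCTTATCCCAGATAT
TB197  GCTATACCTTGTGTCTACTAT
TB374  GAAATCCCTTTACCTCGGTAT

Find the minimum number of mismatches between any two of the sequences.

2

Pairwise Hamming distances:
  TB155 vs TB27: 2
  TB155 vs TB136: 4
  TB155 vs TB197: 8
  TB155 vs TB374: 4
  TB27 vs TB136: 5
  TB27 vs TB197: 8
  TB27 vs TB374: 6
  TB136 vs TB197: 9
  TB136 vs TB374: 7
  TB197 vs TB374: 11
The smallest is 2, between TB155 and TB27.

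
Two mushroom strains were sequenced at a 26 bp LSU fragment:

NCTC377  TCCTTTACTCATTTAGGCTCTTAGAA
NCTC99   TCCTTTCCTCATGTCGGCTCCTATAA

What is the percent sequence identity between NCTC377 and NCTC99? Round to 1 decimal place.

Differing sites — 7:A/C; 13:T/G; 15:A/C; 21:T/C; 24:G/T.
21 of the 26 sites match, so the percent identity is 21/26 × 100 = 80.8%.

80.8%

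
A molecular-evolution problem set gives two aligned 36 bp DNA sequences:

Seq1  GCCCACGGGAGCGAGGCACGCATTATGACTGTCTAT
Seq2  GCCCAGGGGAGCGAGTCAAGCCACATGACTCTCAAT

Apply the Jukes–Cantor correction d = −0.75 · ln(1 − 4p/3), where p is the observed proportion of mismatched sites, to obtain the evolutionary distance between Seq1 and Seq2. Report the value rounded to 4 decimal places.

Differing sites — 6:C/G; 16:G/T; 19:C/A; 22:A/C; 23:T/A; 24:T/C; 31:G/C; 34:T/A.
p = 8/36 = 0.222222.
d = −0.75 · ln(1 − (4/3)·0.222222) = −0.75 · ln(0.703704) = −0.75 · (-0.351397) = 0.2635.

0.2635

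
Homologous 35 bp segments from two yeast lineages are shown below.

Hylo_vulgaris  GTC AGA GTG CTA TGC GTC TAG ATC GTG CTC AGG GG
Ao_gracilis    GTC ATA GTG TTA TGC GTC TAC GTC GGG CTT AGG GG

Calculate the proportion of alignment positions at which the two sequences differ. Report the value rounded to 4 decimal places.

0.1714

Differing sites — 5:G/T; 10:C/T; 21:G/C; 22:A/G; 26:T/G; 30:C/T.
There are 6 differences over 35 sites, so p = 6/35 = 0.1714.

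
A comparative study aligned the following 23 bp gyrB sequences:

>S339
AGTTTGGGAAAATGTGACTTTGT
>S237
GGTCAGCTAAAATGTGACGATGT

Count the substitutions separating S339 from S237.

The sequences differ at positions 1 (A/G), 4 (T/C), 5 (T/A), 7 (G/C), 8 (G/T), 19 (T/G), 20 (T/A).
That gives 7 mismatches out of 23 aligned sites, so the Hamming distance is 7.

7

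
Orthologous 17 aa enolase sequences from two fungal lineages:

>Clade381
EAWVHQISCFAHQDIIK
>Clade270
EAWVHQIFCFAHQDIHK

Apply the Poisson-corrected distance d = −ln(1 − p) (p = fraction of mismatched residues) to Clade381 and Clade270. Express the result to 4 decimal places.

Mismatches occur at site 8 (S/F), site 16 (I/H).
p = 2/17 = 0.117647.
d = −ln(1 − 0.117647) = −ln(0.882353) = 0.1252.

0.1252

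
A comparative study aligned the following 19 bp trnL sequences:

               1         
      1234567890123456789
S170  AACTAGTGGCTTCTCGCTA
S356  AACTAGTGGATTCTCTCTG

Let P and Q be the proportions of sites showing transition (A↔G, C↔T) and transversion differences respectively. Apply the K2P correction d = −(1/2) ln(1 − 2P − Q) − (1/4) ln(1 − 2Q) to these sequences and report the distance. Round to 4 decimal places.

The sequences differ at positions 10 (C/A, transversion), 16 (G/T, transversion), 19 (A/G, transition).
Of the 3 differences, 1 transition and 2 transversions over 19 sites: P = 1/19 = 0.052632, Q = 2/19 = 0.105263.
d = −0.5·ln(0.789473) − 0.25·ln(0.789474) = −0.5·(-0.236390) − 0.25·(-0.236388) = 0.1773.

0.1773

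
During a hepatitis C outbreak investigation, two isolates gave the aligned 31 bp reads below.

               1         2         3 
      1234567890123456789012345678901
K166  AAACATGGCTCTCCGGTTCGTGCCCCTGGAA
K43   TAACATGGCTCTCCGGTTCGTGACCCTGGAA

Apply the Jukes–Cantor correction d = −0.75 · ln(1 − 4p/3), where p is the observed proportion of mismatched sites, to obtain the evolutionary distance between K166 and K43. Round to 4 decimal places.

Differing sites — 1:A/T; 23:C/A.
p = 2/31 = 0.064516.
d = −0.75 · ln(1 − (4/3)·0.064516) = −0.75 · ln(0.913979) = −0.75 · (-0.089948) = 0.0675.

0.0675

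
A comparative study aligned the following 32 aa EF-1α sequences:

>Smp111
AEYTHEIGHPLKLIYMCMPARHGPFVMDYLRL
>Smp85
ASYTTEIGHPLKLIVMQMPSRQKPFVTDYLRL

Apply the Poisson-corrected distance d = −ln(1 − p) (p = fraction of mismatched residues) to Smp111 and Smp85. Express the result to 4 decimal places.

0.2877

The sequences differ at positions 2 (E/S), 5 (H/T), 15 (Y/V), 17 (C/Q), 20 (A/S), 22 (H/Q), 23 (G/K), 27 (M/T).
p = 8/32 = 0.250000.
d = −ln(1 − 0.250000) = −ln(0.750000) = 0.2877.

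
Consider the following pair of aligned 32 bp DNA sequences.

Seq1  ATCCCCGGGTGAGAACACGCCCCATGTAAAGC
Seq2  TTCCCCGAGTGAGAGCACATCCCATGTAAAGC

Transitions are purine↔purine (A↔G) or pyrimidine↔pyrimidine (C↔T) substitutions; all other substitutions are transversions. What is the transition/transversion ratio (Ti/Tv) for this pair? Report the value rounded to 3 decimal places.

Differing sites — 1:A/T (Tv); 8:G/A (Ti); 15:A/G (Ti); 19:G/A (Ti); 20:C/T (Ti).
Of the 5 differences, 4 transitions and 1 transversion, so Ti/Tv = 4/1 = 4.000.

4.000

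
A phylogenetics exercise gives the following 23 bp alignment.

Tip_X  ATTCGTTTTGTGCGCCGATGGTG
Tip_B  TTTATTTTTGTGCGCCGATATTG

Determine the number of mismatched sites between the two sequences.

Differing sites — 1:A/T; 4:C/A; 5:G/T; 20:G/A; 21:G/T.
That gives 5 mismatches out of 23 aligned sites, so the Hamming distance is 5.

5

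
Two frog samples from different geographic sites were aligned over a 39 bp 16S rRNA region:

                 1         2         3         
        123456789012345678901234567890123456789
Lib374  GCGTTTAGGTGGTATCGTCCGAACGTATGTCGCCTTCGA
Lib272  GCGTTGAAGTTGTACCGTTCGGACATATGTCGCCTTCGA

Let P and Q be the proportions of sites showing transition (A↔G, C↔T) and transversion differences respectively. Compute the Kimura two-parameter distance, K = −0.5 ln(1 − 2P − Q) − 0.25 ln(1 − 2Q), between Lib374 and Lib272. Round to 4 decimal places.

Mismatches occur at site 6 (T/G, transversion), site 8 (G/A, transition), site 11 (G/T, transversion), site 15 (T/C, transition), site 19 (C/T, transition), site 22 (A/G, transition), site 25 (G/A, transition).
Of the 7 differences, 5 transitions and 2 transversions over 39 sites: P = 5/39 = 0.128205, Q = 2/39 = 0.051282.
d = −0.5·ln(0.692308) − 0.25·ln(0.897436) = −0.5·(-0.367724) − 0.25·(-0.108213) = 0.2109.

0.2109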